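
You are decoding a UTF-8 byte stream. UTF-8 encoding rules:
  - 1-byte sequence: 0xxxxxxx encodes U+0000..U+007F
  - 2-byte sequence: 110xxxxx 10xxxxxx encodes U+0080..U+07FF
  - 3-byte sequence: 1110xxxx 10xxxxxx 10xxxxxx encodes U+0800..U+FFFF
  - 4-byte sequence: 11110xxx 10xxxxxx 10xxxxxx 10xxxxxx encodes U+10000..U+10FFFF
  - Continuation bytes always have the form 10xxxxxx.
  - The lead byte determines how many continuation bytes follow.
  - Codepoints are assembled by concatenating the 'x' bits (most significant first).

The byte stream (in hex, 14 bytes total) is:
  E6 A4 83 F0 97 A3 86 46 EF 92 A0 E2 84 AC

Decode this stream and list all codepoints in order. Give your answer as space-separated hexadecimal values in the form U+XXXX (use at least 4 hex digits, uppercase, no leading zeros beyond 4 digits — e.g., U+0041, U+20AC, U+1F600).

Byte[0]=E6: 3-byte lead, need 2 cont bytes. acc=0x6
Byte[1]=A4: continuation. acc=(acc<<6)|0x24=0x1A4
Byte[2]=83: continuation. acc=(acc<<6)|0x03=0x6903
Completed: cp=U+6903 (starts at byte 0)
Byte[3]=F0: 4-byte lead, need 3 cont bytes. acc=0x0
Byte[4]=97: continuation. acc=(acc<<6)|0x17=0x17
Byte[5]=A3: continuation. acc=(acc<<6)|0x23=0x5E3
Byte[6]=86: continuation. acc=(acc<<6)|0x06=0x178C6
Completed: cp=U+178C6 (starts at byte 3)
Byte[7]=46: 1-byte ASCII. cp=U+0046
Byte[8]=EF: 3-byte lead, need 2 cont bytes. acc=0xF
Byte[9]=92: continuation. acc=(acc<<6)|0x12=0x3D2
Byte[10]=A0: continuation. acc=(acc<<6)|0x20=0xF4A0
Completed: cp=U+F4A0 (starts at byte 8)
Byte[11]=E2: 3-byte lead, need 2 cont bytes. acc=0x2
Byte[12]=84: continuation. acc=(acc<<6)|0x04=0x84
Byte[13]=AC: continuation. acc=(acc<<6)|0x2C=0x212C
Completed: cp=U+212C (starts at byte 11)

Answer: U+6903 U+178C6 U+0046 U+F4A0 U+212C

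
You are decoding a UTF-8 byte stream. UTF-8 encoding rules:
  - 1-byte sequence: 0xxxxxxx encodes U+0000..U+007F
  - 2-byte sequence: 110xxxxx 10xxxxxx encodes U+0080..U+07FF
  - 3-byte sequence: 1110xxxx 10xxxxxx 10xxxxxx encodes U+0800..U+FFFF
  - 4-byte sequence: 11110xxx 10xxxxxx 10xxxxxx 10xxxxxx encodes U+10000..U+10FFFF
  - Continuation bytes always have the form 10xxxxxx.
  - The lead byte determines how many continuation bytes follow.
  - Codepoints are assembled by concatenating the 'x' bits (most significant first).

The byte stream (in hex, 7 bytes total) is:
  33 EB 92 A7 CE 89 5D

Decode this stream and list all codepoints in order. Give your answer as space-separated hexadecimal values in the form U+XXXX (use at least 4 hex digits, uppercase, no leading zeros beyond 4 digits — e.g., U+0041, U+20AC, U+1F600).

Answer: U+0033 U+B4A7 U+0389 U+005D

Derivation:
Byte[0]=33: 1-byte ASCII. cp=U+0033
Byte[1]=EB: 3-byte lead, need 2 cont bytes. acc=0xB
Byte[2]=92: continuation. acc=(acc<<6)|0x12=0x2D2
Byte[3]=A7: continuation. acc=(acc<<6)|0x27=0xB4A7
Completed: cp=U+B4A7 (starts at byte 1)
Byte[4]=CE: 2-byte lead, need 1 cont bytes. acc=0xE
Byte[5]=89: continuation. acc=(acc<<6)|0x09=0x389
Completed: cp=U+0389 (starts at byte 4)
Byte[6]=5D: 1-byte ASCII. cp=U+005D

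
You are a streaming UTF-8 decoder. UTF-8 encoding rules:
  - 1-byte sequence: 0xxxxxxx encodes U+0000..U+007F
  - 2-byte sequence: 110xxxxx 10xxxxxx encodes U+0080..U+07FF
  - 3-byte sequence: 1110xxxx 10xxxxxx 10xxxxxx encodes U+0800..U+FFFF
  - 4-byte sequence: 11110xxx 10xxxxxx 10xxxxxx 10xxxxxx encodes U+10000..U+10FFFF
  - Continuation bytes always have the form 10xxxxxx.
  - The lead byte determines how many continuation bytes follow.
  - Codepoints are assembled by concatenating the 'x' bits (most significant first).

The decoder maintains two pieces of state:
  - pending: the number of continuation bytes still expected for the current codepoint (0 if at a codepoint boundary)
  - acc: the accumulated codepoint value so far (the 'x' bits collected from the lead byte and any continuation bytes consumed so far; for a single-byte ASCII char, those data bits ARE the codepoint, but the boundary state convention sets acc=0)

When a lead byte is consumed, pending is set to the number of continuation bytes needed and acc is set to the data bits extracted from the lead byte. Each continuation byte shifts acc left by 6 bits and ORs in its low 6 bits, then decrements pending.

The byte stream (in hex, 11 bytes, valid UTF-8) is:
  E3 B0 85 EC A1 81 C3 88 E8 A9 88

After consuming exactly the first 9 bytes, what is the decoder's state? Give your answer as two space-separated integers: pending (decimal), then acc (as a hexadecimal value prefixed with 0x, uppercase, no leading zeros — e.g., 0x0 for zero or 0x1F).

Byte[0]=E3: 3-byte lead. pending=2, acc=0x3
Byte[1]=B0: continuation. acc=(acc<<6)|0x30=0xF0, pending=1
Byte[2]=85: continuation. acc=(acc<<6)|0x05=0x3C05, pending=0
Byte[3]=EC: 3-byte lead. pending=2, acc=0xC
Byte[4]=A1: continuation. acc=(acc<<6)|0x21=0x321, pending=1
Byte[5]=81: continuation. acc=(acc<<6)|0x01=0xC841, pending=0
Byte[6]=C3: 2-byte lead. pending=1, acc=0x3
Byte[7]=88: continuation. acc=(acc<<6)|0x08=0xC8, pending=0
Byte[8]=E8: 3-byte lead. pending=2, acc=0x8

Answer: 2 0x8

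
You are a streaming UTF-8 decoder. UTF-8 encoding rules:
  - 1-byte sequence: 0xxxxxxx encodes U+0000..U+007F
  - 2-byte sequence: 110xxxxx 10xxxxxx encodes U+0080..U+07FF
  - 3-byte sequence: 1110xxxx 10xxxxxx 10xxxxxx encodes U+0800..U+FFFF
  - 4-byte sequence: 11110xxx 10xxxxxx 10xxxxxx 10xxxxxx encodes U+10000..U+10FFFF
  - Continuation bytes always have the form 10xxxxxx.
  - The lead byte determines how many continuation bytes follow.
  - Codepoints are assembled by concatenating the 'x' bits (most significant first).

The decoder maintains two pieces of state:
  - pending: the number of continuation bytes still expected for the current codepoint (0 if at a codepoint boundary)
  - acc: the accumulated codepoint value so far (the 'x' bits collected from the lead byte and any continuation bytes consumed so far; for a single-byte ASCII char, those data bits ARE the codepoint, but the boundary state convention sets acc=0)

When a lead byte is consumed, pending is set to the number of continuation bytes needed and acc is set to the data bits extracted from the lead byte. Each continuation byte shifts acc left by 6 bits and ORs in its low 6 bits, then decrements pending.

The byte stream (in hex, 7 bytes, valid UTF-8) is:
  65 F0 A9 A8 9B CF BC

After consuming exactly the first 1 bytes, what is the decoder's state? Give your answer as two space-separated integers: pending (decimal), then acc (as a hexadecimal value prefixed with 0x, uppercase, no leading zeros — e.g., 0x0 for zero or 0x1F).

Byte[0]=65: 1-byte. pending=0, acc=0x0

Answer: 0 0x0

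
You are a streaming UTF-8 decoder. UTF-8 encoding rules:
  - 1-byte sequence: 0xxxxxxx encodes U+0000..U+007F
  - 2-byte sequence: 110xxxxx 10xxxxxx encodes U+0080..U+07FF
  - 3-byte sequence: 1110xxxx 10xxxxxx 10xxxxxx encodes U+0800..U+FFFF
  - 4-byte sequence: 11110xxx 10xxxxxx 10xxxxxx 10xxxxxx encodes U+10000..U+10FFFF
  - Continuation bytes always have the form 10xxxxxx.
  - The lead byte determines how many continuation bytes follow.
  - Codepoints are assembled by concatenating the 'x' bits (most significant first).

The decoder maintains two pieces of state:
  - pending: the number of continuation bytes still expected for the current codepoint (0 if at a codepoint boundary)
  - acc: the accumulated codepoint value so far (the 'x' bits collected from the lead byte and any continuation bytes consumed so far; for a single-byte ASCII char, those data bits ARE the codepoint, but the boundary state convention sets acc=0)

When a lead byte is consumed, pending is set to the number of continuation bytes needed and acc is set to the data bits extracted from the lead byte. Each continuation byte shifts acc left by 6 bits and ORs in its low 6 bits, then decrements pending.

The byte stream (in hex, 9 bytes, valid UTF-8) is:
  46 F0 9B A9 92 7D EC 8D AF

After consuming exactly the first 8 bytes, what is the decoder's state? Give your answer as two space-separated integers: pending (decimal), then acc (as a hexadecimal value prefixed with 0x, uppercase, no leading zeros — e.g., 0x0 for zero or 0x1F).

Answer: 1 0x30D

Derivation:
Byte[0]=46: 1-byte. pending=0, acc=0x0
Byte[1]=F0: 4-byte lead. pending=3, acc=0x0
Byte[2]=9B: continuation. acc=(acc<<6)|0x1B=0x1B, pending=2
Byte[3]=A9: continuation. acc=(acc<<6)|0x29=0x6E9, pending=1
Byte[4]=92: continuation. acc=(acc<<6)|0x12=0x1BA52, pending=0
Byte[5]=7D: 1-byte. pending=0, acc=0x0
Byte[6]=EC: 3-byte lead. pending=2, acc=0xC
Byte[7]=8D: continuation. acc=(acc<<6)|0x0D=0x30D, pending=1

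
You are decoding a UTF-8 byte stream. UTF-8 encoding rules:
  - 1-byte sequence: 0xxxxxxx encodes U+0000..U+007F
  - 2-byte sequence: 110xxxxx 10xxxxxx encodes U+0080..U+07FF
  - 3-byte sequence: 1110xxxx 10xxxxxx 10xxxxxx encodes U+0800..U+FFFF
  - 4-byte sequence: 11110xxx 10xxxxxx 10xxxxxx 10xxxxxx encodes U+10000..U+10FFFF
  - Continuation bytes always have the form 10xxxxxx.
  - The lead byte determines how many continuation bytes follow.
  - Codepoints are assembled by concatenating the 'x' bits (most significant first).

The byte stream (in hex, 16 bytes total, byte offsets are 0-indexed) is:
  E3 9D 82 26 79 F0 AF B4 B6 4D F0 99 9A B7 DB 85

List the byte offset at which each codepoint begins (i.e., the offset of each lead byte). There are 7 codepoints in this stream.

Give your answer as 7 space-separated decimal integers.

Byte[0]=E3: 3-byte lead, need 2 cont bytes. acc=0x3
Byte[1]=9D: continuation. acc=(acc<<6)|0x1D=0xDD
Byte[2]=82: continuation. acc=(acc<<6)|0x02=0x3742
Completed: cp=U+3742 (starts at byte 0)
Byte[3]=26: 1-byte ASCII. cp=U+0026
Byte[4]=79: 1-byte ASCII. cp=U+0079
Byte[5]=F0: 4-byte lead, need 3 cont bytes. acc=0x0
Byte[6]=AF: continuation. acc=(acc<<6)|0x2F=0x2F
Byte[7]=B4: continuation. acc=(acc<<6)|0x34=0xBF4
Byte[8]=B6: continuation. acc=(acc<<6)|0x36=0x2FD36
Completed: cp=U+2FD36 (starts at byte 5)
Byte[9]=4D: 1-byte ASCII. cp=U+004D
Byte[10]=F0: 4-byte lead, need 3 cont bytes. acc=0x0
Byte[11]=99: continuation. acc=(acc<<6)|0x19=0x19
Byte[12]=9A: continuation. acc=(acc<<6)|0x1A=0x65A
Byte[13]=B7: continuation. acc=(acc<<6)|0x37=0x196B7
Completed: cp=U+196B7 (starts at byte 10)
Byte[14]=DB: 2-byte lead, need 1 cont bytes. acc=0x1B
Byte[15]=85: continuation. acc=(acc<<6)|0x05=0x6C5
Completed: cp=U+06C5 (starts at byte 14)

Answer: 0 3 4 5 9 10 14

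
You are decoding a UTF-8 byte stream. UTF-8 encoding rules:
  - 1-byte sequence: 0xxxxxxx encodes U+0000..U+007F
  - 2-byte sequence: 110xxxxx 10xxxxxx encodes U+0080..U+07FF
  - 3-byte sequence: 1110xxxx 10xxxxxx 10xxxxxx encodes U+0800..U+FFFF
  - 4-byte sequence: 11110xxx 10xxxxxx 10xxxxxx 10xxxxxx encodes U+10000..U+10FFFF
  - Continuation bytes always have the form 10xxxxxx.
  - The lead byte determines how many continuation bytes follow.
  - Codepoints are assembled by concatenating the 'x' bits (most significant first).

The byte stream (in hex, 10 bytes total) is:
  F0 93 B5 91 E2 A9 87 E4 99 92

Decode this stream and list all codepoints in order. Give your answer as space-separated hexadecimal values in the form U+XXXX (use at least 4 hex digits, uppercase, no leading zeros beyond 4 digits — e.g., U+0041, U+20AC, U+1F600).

Answer: U+13D51 U+2A47 U+4652

Derivation:
Byte[0]=F0: 4-byte lead, need 3 cont bytes. acc=0x0
Byte[1]=93: continuation. acc=(acc<<6)|0x13=0x13
Byte[2]=B5: continuation. acc=(acc<<6)|0x35=0x4F5
Byte[3]=91: continuation. acc=(acc<<6)|0x11=0x13D51
Completed: cp=U+13D51 (starts at byte 0)
Byte[4]=E2: 3-byte lead, need 2 cont bytes. acc=0x2
Byte[5]=A9: continuation. acc=(acc<<6)|0x29=0xA9
Byte[6]=87: continuation. acc=(acc<<6)|0x07=0x2A47
Completed: cp=U+2A47 (starts at byte 4)
Byte[7]=E4: 3-byte lead, need 2 cont bytes. acc=0x4
Byte[8]=99: continuation. acc=(acc<<6)|0x19=0x119
Byte[9]=92: continuation. acc=(acc<<6)|0x12=0x4652
Completed: cp=U+4652 (starts at byte 7)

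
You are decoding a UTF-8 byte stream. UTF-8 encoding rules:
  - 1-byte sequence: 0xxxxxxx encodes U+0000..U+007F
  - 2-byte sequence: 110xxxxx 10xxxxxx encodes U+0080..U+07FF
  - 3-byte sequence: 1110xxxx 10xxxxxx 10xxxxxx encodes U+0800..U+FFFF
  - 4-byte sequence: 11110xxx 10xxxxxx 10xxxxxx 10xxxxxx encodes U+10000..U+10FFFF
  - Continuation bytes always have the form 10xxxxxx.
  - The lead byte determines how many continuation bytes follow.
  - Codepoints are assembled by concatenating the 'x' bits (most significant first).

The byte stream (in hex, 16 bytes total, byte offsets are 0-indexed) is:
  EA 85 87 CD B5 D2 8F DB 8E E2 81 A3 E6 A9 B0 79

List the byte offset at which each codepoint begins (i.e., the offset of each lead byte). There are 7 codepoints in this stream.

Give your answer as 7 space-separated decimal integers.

Answer: 0 3 5 7 9 12 15

Derivation:
Byte[0]=EA: 3-byte lead, need 2 cont bytes. acc=0xA
Byte[1]=85: continuation. acc=(acc<<6)|0x05=0x285
Byte[2]=87: continuation. acc=(acc<<6)|0x07=0xA147
Completed: cp=U+A147 (starts at byte 0)
Byte[3]=CD: 2-byte lead, need 1 cont bytes. acc=0xD
Byte[4]=B5: continuation. acc=(acc<<6)|0x35=0x375
Completed: cp=U+0375 (starts at byte 3)
Byte[5]=D2: 2-byte lead, need 1 cont bytes. acc=0x12
Byte[6]=8F: continuation. acc=(acc<<6)|0x0F=0x48F
Completed: cp=U+048F (starts at byte 5)
Byte[7]=DB: 2-byte lead, need 1 cont bytes. acc=0x1B
Byte[8]=8E: continuation. acc=(acc<<6)|0x0E=0x6CE
Completed: cp=U+06CE (starts at byte 7)
Byte[9]=E2: 3-byte lead, need 2 cont bytes. acc=0x2
Byte[10]=81: continuation. acc=(acc<<6)|0x01=0x81
Byte[11]=A3: continuation. acc=(acc<<6)|0x23=0x2063
Completed: cp=U+2063 (starts at byte 9)
Byte[12]=E6: 3-byte lead, need 2 cont bytes. acc=0x6
Byte[13]=A9: continuation. acc=(acc<<6)|0x29=0x1A9
Byte[14]=B0: continuation. acc=(acc<<6)|0x30=0x6A70
Completed: cp=U+6A70 (starts at byte 12)
Byte[15]=79: 1-byte ASCII. cp=U+0079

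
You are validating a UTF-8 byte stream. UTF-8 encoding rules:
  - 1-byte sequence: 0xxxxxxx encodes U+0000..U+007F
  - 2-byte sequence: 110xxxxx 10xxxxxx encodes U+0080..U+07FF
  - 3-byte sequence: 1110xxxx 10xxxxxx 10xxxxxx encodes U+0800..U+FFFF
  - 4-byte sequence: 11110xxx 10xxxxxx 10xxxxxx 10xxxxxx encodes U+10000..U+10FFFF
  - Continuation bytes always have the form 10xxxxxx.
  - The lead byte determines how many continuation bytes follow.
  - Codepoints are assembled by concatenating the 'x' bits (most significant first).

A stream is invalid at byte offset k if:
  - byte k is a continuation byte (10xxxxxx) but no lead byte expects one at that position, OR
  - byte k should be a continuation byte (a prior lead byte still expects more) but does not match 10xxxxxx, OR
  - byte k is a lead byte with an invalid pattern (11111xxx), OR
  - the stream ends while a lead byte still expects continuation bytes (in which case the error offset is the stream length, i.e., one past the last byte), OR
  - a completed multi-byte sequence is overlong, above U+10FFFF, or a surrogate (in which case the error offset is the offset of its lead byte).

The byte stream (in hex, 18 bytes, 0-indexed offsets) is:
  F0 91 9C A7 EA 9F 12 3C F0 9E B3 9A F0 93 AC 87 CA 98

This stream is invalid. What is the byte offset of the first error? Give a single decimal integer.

Answer: 6

Derivation:
Byte[0]=F0: 4-byte lead, need 3 cont bytes. acc=0x0
Byte[1]=91: continuation. acc=(acc<<6)|0x11=0x11
Byte[2]=9C: continuation. acc=(acc<<6)|0x1C=0x45C
Byte[3]=A7: continuation. acc=(acc<<6)|0x27=0x11727
Completed: cp=U+11727 (starts at byte 0)
Byte[4]=EA: 3-byte lead, need 2 cont bytes. acc=0xA
Byte[5]=9F: continuation. acc=(acc<<6)|0x1F=0x29F
Byte[6]=12: expected 10xxxxxx continuation. INVALID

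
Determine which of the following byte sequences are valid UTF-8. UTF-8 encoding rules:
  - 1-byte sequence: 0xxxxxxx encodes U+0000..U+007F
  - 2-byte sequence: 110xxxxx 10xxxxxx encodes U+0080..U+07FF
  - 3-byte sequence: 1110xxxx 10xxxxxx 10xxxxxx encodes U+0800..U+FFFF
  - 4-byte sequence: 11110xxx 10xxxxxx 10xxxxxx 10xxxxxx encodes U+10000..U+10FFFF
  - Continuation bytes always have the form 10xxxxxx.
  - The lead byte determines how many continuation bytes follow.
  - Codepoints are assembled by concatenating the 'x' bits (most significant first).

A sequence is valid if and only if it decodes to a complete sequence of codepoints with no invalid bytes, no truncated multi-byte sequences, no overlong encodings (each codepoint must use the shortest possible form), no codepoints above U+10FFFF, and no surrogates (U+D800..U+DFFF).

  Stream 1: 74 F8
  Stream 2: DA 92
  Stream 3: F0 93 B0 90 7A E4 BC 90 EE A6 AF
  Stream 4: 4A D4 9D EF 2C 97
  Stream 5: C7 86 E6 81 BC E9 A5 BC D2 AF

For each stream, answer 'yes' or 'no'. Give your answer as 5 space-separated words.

Stream 1: error at byte offset 1. INVALID
Stream 2: decodes cleanly. VALID
Stream 3: decodes cleanly. VALID
Stream 4: error at byte offset 4. INVALID
Stream 5: decodes cleanly. VALID

Answer: no yes yes no yes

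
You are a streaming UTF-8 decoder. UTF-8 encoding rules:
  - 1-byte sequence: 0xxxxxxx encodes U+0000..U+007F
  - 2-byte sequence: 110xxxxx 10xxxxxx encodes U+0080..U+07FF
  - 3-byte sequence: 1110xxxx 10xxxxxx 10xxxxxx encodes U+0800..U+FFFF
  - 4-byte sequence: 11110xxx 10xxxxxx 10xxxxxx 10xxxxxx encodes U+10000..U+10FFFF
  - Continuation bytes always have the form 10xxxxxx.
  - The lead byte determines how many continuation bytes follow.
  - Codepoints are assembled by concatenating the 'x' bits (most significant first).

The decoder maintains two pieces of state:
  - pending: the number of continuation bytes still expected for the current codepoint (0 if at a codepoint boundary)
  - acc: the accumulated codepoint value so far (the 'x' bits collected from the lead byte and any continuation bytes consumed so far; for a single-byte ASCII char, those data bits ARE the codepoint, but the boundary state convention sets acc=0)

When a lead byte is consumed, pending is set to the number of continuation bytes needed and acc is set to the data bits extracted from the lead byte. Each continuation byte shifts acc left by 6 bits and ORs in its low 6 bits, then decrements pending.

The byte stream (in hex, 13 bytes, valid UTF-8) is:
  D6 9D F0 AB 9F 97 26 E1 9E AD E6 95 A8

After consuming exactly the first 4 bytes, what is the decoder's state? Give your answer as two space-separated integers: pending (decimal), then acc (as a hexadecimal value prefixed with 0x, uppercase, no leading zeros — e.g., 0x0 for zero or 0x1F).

Byte[0]=D6: 2-byte lead. pending=1, acc=0x16
Byte[1]=9D: continuation. acc=(acc<<6)|0x1D=0x59D, pending=0
Byte[2]=F0: 4-byte lead. pending=3, acc=0x0
Byte[3]=AB: continuation. acc=(acc<<6)|0x2B=0x2B, pending=2

Answer: 2 0x2B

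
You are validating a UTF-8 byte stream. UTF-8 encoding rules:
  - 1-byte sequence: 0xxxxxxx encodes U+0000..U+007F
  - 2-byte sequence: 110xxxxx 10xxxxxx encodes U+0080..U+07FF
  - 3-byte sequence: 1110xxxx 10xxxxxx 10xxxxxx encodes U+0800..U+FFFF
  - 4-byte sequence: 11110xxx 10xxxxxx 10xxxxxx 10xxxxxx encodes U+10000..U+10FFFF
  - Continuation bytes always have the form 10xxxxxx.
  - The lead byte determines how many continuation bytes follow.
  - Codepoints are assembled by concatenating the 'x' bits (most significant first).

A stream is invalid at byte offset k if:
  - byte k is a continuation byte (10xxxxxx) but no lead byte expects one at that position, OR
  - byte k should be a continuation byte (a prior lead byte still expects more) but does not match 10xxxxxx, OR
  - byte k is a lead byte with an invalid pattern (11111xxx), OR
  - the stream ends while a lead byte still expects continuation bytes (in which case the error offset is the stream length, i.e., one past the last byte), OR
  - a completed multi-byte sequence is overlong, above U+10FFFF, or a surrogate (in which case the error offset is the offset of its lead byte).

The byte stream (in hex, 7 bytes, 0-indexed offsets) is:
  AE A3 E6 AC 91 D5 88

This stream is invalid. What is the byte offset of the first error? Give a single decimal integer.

Byte[0]=AE: INVALID lead byte (not 0xxx/110x/1110/11110)

Answer: 0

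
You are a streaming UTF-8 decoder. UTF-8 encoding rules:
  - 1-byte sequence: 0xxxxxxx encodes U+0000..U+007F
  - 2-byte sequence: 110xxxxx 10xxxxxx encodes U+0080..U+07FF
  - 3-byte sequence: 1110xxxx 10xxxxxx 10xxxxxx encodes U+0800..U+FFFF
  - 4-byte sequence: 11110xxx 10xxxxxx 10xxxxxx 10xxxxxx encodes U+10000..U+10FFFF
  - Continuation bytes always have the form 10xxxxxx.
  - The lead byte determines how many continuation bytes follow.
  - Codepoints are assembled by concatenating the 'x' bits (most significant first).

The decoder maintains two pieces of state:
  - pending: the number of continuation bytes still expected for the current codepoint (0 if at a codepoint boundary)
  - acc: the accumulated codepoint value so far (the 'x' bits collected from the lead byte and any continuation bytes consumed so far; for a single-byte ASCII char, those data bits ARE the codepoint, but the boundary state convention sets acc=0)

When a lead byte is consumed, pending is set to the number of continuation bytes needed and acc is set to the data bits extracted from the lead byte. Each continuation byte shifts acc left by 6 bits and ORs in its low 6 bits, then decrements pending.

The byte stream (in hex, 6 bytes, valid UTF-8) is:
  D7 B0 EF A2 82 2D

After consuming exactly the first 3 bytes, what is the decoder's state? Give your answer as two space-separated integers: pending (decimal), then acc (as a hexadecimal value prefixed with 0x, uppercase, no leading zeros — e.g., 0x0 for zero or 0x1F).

Byte[0]=D7: 2-byte lead. pending=1, acc=0x17
Byte[1]=B0: continuation. acc=(acc<<6)|0x30=0x5F0, pending=0
Byte[2]=EF: 3-byte lead. pending=2, acc=0xF

Answer: 2 0xF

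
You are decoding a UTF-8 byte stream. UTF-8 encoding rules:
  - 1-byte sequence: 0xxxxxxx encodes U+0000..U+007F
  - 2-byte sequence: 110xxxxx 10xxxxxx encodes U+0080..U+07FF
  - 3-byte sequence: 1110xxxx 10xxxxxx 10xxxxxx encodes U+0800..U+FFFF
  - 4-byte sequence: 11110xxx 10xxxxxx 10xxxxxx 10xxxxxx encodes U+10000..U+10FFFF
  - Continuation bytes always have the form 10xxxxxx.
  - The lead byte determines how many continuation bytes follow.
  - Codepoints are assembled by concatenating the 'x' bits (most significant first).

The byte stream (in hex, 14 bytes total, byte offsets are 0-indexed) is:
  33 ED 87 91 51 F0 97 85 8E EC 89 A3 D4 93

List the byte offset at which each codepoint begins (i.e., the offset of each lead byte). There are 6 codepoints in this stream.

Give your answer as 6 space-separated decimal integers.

Byte[0]=33: 1-byte ASCII. cp=U+0033
Byte[1]=ED: 3-byte lead, need 2 cont bytes. acc=0xD
Byte[2]=87: continuation. acc=(acc<<6)|0x07=0x347
Byte[3]=91: continuation. acc=(acc<<6)|0x11=0xD1D1
Completed: cp=U+D1D1 (starts at byte 1)
Byte[4]=51: 1-byte ASCII. cp=U+0051
Byte[5]=F0: 4-byte lead, need 3 cont bytes. acc=0x0
Byte[6]=97: continuation. acc=(acc<<6)|0x17=0x17
Byte[7]=85: continuation. acc=(acc<<6)|0x05=0x5C5
Byte[8]=8E: continuation. acc=(acc<<6)|0x0E=0x1714E
Completed: cp=U+1714E (starts at byte 5)
Byte[9]=EC: 3-byte lead, need 2 cont bytes. acc=0xC
Byte[10]=89: continuation. acc=(acc<<6)|0x09=0x309
Byte[11]=A3: continuation. acc=(acc<<6)|0x23=0xC263
Completed: cp=U+C263 (starts at byte 9)
Byte[12]=D4: 2-byte lead, need 1 cont bytes. acc=0x14
Byte[13]=93: continuation. acc=(acc<<6)|0x13=0x513
Completed: cp=U+0513 (starts at byte 12)

Answer: 0 1 4 5 9 12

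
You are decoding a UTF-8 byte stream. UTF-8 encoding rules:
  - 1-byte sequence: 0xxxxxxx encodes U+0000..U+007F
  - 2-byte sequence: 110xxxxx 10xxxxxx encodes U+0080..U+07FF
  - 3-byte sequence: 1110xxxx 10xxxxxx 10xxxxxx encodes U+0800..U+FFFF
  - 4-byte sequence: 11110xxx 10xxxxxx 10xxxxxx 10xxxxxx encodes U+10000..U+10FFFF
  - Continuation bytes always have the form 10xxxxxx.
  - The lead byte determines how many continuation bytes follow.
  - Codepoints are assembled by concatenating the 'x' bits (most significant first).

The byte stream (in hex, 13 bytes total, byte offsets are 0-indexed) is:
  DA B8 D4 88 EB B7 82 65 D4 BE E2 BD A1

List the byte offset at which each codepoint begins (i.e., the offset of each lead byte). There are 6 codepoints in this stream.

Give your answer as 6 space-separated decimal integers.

Answer: 0 2 4 7 8 10

Derivation:
Byte[0]=DA: 2-byte lead, need 1 cont bytes. acc=0x1A
Byte[1]=B8: continuation. acc=(acc<<6)|0x38=0x6B8
Completed: cp=U+06B8 (starts at byte 0)
Byte[2]=D4: 2-byte lead, need 1 cont bytes. acc=0x14
Byte[3]=88: continuation. acc=(acc<<6)|0x08=0x508
Completed: cp=U+0508 (starts at byte 2)
Byte[4]=EB: 3-byte lead, need 2 cont bytes. acc=0xB
Byte[5]=B7: continuation. acc=(acc<<6)|0x37=0x2F7
Byte[6]=82: continuation. acc=(acc<<6)|0x02=0xBDC2
Completed: cp=U+BDC2 (starts at byte 4)
Byte[7]=65: 1-byte ASCII. cp=U+0065
Byte[8]=D4: 2-byte lead, need 1 cont bytes. acc=0x14
Byte[9]=BE: continuation. acc=(acc<<6)|0x3E=0x53E
Completed: cp=U+053E (starts at byte 8)
Byte[10]=E2: 3-byte lead, need 2 cont bytes. acc=0x2
Byte[11]=BD: continuation. acc=(acc<<6)|0x3D=0xBD
Byte[12]=A1: continuation. acc=(acc<<6)|0x21=0x2F61
Completed: cp=U+2F61 (starts at byte 10)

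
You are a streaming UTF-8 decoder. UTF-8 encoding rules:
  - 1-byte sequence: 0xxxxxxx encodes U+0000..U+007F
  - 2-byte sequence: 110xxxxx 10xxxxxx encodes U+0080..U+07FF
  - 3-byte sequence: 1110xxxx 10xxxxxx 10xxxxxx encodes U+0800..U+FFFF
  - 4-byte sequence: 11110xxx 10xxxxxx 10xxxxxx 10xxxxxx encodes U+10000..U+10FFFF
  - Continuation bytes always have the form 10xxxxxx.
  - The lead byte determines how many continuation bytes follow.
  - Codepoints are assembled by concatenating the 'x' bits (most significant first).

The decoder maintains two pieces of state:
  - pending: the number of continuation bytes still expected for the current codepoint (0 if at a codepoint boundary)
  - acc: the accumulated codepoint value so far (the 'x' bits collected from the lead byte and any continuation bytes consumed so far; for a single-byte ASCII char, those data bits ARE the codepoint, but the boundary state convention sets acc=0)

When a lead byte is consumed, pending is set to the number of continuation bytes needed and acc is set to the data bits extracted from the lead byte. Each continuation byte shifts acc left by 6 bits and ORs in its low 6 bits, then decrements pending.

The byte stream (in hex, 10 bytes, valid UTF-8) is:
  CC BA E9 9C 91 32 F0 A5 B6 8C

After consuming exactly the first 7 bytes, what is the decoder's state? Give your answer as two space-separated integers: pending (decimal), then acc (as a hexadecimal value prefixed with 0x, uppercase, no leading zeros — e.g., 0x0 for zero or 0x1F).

Byte[0]=CC: 2-byte lead. pending=1, acc=0xC
Byte[1]=BA: continuation. acc=(acc<<6)|0x3A=0x33A, pending=0
Byte[2]=E9: 3-byte lead. pending=2, acc=0x9
Byte[3]=9C: continuation. acc=(acc<<6)|0x1C=0x25C, pending=1
Byte[4]=91: continuation. acc=(acc<<6)|0x11=0x9711, pending=0
Byte[5]=32: 1-byte. pending=0, acc=0x0
Byte[6]=F0: 4-byte lead. pending=3, acc=0x0

Answer: 3 0x0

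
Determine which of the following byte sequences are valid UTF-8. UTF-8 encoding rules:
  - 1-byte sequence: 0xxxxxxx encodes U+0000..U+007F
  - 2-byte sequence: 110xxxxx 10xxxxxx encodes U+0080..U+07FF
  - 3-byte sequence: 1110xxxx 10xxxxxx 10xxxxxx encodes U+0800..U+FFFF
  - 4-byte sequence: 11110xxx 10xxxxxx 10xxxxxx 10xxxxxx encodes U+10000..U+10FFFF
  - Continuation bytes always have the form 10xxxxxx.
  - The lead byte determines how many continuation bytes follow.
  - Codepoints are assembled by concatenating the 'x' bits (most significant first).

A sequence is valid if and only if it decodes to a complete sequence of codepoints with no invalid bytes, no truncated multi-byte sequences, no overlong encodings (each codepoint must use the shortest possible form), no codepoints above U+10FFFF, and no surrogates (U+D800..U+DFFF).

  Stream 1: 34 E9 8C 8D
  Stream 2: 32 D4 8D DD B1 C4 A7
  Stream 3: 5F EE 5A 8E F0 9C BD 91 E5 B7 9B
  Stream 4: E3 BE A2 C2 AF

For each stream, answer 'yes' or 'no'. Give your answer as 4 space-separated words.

Answer: yes yes no yes

Derivation:
Stream 1: decodes cleanly. VALID
Stream 2: decodes cleanly. VALID
Stream 3: error at byte offset 2. INVALID
Stream 4: decodes cleanly. VALID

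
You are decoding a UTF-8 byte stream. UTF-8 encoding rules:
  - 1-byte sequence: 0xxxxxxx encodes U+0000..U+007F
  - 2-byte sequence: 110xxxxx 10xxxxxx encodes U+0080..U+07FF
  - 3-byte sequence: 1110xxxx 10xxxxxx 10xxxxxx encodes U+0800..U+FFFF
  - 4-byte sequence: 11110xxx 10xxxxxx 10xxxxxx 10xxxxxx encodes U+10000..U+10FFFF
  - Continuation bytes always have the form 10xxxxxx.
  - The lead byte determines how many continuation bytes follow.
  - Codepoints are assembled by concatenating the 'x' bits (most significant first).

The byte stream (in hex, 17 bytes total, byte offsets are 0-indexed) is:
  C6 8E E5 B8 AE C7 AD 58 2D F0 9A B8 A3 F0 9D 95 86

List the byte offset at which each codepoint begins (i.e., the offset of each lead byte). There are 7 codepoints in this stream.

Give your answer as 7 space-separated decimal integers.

Byte[0]=C6: 2-byte lead, need 1 cont bytes. acc=0x6
Byte[1]=8E: continuation. acc=(acc<<6)|0x0E=0x18E
Completed: cp=U+018E (starts at byte 0)
Byte[2]=E5: 3-byte lead, need 2 cont bytes. acc=0x5
Byte[3]=B8: continuation. acc=(acc<<6)|0x38=0x178
Byte[4]=AE: continuation. acc=(acc<<6)|0x2E=0x5E2E
Completed: cp=U+5E2E (starts at byte 2)
Byte[5]=C7: 2-byte lead, need 1 cont bytes. acc=0x7
Byte[6]=AD: continuation. acc=(acc<<6)|0x2D=0x1ED
Completed: cp=U+01ED (starts at byte 5)
Byte[7]=58: 1-byte ASCII. cp=U+0058
Byte[8]=2D: 1-byte ASCII. cp=U+002D
Byte[9]=F0: 4-byte lead, need 3 cont bytes. acc=0x0
Byte[10]=9A: continuation. acc=(acc<<6)|0x1A=0x1A
Byte[11]=B8: continuation. acc=(acc<<6)|0x38=0x6B8
Byte[12]=A3: continuation. acc=(acc<<6)|0x23=0x1AE23
Completed: cp=U+1AE23 (starts at byte 9)
Byte[13]=F0: 4-byte lead, need 3 cont bytes. acc=0x0
Byte[14]=9D: continuation. acc=(acc<<6)|0x1D=0x1D
Byte[15]=95: continuation. acc=(acc<<6)|0x15=0x755
Byte[16]=86: continuation. acc=(acc<<6)|0x06=0x1D546
Completed: cp=U+1D546 (starts at byte 13)

Answer: 0 2 5 7 8 9 13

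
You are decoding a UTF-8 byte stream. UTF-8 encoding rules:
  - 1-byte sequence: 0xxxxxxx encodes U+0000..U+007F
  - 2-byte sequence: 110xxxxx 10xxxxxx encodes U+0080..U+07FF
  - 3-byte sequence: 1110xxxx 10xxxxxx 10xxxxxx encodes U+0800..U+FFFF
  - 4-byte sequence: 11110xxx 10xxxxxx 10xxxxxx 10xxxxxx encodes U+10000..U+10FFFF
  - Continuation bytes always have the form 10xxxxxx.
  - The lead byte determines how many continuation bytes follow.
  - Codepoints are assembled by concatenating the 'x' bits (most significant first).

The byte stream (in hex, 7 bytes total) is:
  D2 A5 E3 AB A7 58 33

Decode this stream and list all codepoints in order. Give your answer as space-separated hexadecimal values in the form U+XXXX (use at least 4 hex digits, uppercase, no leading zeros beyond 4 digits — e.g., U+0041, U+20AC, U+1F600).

Byte[0]=D2: 2-byte lead, need 1 cont bytes. acc=0x12
Byte[1]=A5: continuation. acc=(acc<<6)|0x25=0x4A5
Completed: cp=U+04A5 (starts at byte 0)
Byte[2]=E3: 3-byte lead, need 2 cont bytes. acc=0x3
Byte[3]=AB: continuation. acc=(acc<<6)|0x2B=0xEB
Byte[4]=A7: continuation. acc=(acc<<6)|0x27=0x3AE7
Completed: cp=U+3AE7 (starts at byte 2)
Byte[5]=58: 1-byte ASCII. cp=U+0058
Byte[6]=33: 1-byte ASCII. cp=U+0033

Answer: U+04A5 U+3AE7 U+0058 U+0033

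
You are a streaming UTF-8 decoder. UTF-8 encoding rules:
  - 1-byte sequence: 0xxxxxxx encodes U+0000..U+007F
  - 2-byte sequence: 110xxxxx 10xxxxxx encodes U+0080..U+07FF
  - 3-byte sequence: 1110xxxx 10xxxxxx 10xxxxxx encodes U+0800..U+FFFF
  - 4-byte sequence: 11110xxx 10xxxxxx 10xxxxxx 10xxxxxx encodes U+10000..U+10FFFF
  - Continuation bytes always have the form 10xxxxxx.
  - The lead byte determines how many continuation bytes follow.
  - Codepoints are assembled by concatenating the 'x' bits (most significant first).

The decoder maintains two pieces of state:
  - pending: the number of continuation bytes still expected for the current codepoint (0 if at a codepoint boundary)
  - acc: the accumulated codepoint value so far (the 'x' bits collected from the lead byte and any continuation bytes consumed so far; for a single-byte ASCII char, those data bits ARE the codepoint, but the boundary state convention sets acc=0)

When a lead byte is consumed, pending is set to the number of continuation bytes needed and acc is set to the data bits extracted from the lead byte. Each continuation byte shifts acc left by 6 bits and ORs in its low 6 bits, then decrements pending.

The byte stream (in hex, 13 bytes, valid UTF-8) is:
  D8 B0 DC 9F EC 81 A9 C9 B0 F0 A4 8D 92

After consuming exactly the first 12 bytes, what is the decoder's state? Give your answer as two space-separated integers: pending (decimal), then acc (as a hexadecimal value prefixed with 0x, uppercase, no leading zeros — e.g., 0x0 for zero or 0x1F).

Answer: 1 0x90D

Derivation:
Byte[0]=D8: 2-byte lead. pending=1, acc=0x18
Byte[1]=B0: continuation. acc=(acc<<6)|0x30=0x630, pending=0
Byte[2]=DC: 2-byte lead. pending=1, acc=0x1C
Byte[3]=9F: continuation. acc=(acc<<6)|0x1F=0x71F, pending=0
Byte[4]=EC: 3-byte lead. pending=2, acc=0xC
Byte[5]=81: continuation. acc=(acc<<6)|0x01=0x301, pending=1
Byte[6]=A9: continuation. acc=(acc<<6)|0x29=0xC069, pending=0
Byte[7]=C9: 2-byte lead. pending=1, acc=0x9
Byte[8]=B0: continuation. acc=(acc<<6)|0x30=0x270, pending=0
Byte[9]=F0: 4-byte lead. pending=3, acc=0x0
Byte[10]=A4: continuation. acc=(acc<<6)|0x24=0x24, pending=2
Byte[11]=8D: continuation. acc=(acc<<6)|0x0D=0x90D, pending=1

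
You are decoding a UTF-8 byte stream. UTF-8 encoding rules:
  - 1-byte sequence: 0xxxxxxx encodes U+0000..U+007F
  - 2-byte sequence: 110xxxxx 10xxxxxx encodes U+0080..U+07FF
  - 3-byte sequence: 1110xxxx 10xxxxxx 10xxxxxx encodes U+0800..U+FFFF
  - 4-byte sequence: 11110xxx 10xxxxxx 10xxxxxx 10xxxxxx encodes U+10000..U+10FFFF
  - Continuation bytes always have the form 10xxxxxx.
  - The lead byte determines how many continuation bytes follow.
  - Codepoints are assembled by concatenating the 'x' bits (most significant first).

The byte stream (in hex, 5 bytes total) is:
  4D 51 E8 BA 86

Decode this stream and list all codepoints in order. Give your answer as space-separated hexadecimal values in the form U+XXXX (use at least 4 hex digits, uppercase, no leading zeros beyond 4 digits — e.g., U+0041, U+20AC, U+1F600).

Byte[0]=4D: 1-byte ASCII. cp=U+004D
Byte[1]=51: 1-byte ASCII. cp=U+0051
Byte[2]=E8: 3-byte lead, need 2 cont bytes. acc=0x8
Byte[3]=BA: continuation. acc=(acc<<6)|0x3A=0x23A
Byte[4]=86: continuation. acc=(acc<<6)|0x06=0x8E86
Completed: cp=U+8E86 (starts at byte 2)

Answer: U+004D U+0051 U+8E86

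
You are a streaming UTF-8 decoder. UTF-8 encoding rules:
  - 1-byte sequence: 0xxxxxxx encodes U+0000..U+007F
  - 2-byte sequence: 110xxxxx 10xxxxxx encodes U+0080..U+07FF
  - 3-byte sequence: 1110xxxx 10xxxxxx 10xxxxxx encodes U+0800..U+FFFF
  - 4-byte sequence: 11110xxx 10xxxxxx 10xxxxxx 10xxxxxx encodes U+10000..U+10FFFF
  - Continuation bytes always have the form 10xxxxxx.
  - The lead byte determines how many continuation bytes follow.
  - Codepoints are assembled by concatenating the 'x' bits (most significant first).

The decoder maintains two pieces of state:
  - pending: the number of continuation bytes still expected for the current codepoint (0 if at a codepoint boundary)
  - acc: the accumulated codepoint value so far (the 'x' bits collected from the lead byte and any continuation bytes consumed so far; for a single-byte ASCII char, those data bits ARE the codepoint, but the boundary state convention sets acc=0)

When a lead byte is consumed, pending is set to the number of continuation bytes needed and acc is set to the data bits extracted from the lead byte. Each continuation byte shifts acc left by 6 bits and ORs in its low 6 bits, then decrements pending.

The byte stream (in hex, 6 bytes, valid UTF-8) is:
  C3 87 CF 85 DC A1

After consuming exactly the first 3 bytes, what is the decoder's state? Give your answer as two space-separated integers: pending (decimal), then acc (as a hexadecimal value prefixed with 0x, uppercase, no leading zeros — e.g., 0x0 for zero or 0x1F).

Byte[0]=C3: 2-byte lead. pending=1, acc=0x3
Byte[1]=87: continuation. acc=(acc<<6)|0x07=0xC7, pending=0
Byte[2]=CF: 2-byte lead. pending=1, acc=0xF

Answer: 1 0xF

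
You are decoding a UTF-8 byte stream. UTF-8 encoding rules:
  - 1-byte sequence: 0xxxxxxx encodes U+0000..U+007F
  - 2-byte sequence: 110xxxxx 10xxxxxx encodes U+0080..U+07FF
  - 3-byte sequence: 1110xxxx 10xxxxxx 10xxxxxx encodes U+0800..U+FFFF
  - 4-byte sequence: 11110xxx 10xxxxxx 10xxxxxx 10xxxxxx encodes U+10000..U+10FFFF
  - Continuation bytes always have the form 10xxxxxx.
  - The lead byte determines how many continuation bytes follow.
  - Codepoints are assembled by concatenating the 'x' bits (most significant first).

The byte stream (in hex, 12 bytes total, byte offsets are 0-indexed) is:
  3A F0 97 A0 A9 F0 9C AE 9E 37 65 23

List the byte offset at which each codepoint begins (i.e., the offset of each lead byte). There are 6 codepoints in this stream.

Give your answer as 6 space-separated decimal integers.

Byte[0]=3A: 1-byte ASCII. cp=U+003A
Byte[1]=F0: 4-byte lead, need 3 cont bytes. acc=0x0
Byte[2]=97: continuation. acc=(acc<<6)|0x17=0x17
Byte[3]=A0: continuation. acc=(acc<<6)|0x20=0x5E0
Byte[4]=A9: continuation. acc=(acc<<6)|0x29=0x17829
Completed: cp=U+17829 (starts at byte 1)
Byte[5]=F0: 4-byte lead, need 3 cont bytes. acc=0x0
Byte[6]=9C: continuation. acc=(acc<<6)|0x1C=0x1C
Byte[7]=AE: continuation. acc=(acc<<6)|0x2E=0x72E
Byte[8]=9E: continuation. acc=(acc<<6)|0x1E=0x1CB9E
Completed: cp=U+1CB9E (starts at byte 5)
Byte[9]=37: 1-byte ASCII. cp=U+0037
Byte[10]=65: 1-byte ASCII. cp=U+0065
Byte[11]=23: 1-byte ASCII. cp=U+0023

Answer: 0 1 5 9 10 11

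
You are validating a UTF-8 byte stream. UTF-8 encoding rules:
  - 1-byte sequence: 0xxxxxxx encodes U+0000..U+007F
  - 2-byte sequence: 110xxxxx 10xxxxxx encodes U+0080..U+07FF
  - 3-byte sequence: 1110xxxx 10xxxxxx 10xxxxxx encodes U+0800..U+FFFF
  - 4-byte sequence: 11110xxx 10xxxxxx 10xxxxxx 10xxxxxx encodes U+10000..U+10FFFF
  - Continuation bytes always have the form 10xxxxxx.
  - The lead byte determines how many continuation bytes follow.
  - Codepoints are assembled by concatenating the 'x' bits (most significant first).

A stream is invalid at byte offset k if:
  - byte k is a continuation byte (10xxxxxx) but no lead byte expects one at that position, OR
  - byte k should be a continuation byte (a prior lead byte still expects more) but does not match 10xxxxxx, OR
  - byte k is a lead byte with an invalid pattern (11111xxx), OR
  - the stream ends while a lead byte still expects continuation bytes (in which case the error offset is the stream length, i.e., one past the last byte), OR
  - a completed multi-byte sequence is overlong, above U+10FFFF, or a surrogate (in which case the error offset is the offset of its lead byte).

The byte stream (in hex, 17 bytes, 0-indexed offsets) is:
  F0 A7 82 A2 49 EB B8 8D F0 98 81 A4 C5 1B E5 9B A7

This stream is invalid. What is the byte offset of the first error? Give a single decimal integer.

Byte[0]=F0: 4-byte lead, need 3 cont bytes. acc=0x0
Byte[1]=A7: continuation. acc=(acc<<6)|0x27=0x27
Byte[2]=82: continuation. acc=(acc<<6)|0x02=0x9C2
Byte[3]=A2: continuation. acc=(acc<<6)|0x22=0x270A2
Completed: cp=U+270A2 (starts at byte 0)
Byte[4]=49: 1-byte ASCII. cp=U+0049
Byte[5]=EB: 3-byte lead, need 2 cont bytes. acc=0xB
Byte[6]=B8: continuation. acc=(acc<<6)|0x38=0x2F8
Byte[7]=8D: continuation. acc=(acc<<6)|0x0D=0xBE0D
Completed: cp=U+BE0D (starts at byte 5)
Byte[8]=F0: 4-byte lead, need 3 cont bytes. acc=0x0
Byte[9]=98: continuation. acc=(acc<<6)|0x18=0x18
Byte[10]=81: continuation. acc=(acc<<6)|0x01=0x601
Byte[11]=A4: continuation. acc=(acc<<6)|0x24=0x18064
Completed: cp=U+18064 (starts at byte 8)
Byte[12]=C5: 2-byte lead, need 1 cont bytes. acc=0x5
Byte[13]=1B: expected 10xxxxxx continuation. INVALID

Answer: 13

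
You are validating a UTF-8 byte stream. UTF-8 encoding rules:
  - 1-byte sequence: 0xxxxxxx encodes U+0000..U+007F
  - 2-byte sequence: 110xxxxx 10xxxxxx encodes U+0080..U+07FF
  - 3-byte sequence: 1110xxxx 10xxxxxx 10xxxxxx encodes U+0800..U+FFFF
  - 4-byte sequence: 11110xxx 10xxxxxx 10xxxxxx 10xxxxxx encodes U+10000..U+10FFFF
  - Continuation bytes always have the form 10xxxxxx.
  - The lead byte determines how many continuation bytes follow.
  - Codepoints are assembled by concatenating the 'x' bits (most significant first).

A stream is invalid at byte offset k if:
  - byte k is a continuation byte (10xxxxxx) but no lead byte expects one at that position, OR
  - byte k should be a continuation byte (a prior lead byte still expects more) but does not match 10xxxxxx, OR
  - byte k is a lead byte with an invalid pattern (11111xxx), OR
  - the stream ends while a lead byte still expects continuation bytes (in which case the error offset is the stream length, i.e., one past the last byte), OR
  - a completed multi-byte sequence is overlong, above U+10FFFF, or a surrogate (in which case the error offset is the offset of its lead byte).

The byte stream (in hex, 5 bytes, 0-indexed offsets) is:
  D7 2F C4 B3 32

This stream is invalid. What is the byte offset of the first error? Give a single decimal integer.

Byte[0]=D7: 2-byte lead, need 1 cont bytes. acc=0x17
Byte[1]=2F: expected 10xxxxxx continuation. INVALID

Answer: 1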